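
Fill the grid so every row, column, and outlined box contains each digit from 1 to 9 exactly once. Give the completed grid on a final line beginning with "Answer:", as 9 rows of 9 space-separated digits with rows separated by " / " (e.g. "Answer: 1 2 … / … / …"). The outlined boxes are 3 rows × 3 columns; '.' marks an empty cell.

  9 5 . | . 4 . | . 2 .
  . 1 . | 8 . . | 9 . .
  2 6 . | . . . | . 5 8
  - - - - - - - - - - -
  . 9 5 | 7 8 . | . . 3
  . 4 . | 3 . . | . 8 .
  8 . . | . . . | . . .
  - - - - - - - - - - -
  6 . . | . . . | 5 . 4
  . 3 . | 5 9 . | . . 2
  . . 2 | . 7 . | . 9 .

Step 1. [r4c1∈{1}] r4c1's peers cover all but 1, so r4c1=1.
Step 2. [r2c1∈{3,4,7}] across col 1, 3 lands solely at r2c1. So r2c1=3.
Step 3. [r5c1∈{7}] r5c1's peers cover all but 7 ⇒ r5c1=7.
Step 4. [r7c8∈{1,3,7}] col 8 places 3 nowhere but r7c8 ⇒ r7c8=3.
Step 5. [r9c6∈{1,3,4,6,8}] 3 has one home in row 9: r9c6, so r9c6=3.
Step 6. [r5c3∈{6}] r5c3 has the single candidate 6 ⇒ r5c3=6.
Step 7. [r6c2∈{2}] r6c2's peers cover all but 2, so r6c2=2.
Step 8. [r1c7∈{1,3,6,7}] in row 1, 3 fits only at r1c7. So r1c7=3.
Step 9. [r9c2∈{8}] r9c2 is down to just 8. So r9c2=8.
Step 10. [r8c7∈{1,6,7,8}] across col 7, 8 lands solely at r8c7. So r8c7=8.
Step 11. [r8c8∈{1,6,7}] across box 9, 7 lands solely at r8c8. So r8c8=7.
Step 12. [r6c8∈{1,4,6}] r6c8 is the only open cell in col 8 admitting 1, so r6c8=1.
Step 13. [r8c6∈{1,4,6}] r8c6 is the only open cell in row 8 admitting 6, so r8c6=6.
Step 14. [r9c4∈{1,4}] r9c4 is the only open cell in box 8 admitting 4 ⇒ r9c4=4.
Step 15. [r5c7∈{2}] only 2 remains possible at r5c7 ⇒ r5c7=2.
Step 16. [r7c4∈{1,2}] across col 4, 2 lands solely at r7c4. So r7c4=2.
Step 17. [r7c5∈{1}] r7c5 has the single candidate 1 ⇒ r7c5=1.
Step 18. [r5c5∈{5}] r5c5 has the single candidate 5 ⇒ r5c5=5.
Step 19. [r6c5∈{6}] only 6 remains possible at r6c5, so r6c5=6.
Step 20. [r6c4∈{9}] r6c4 is down to just 9 ⇒ r6c4=9.
Step 21. [r3c4∈{1}] r3c4's peers cover all but 1 ⇒ r3c4=1.
Step 22. [r1c6∈{7}] r1c6 has the single candidate 7 ⇒ r1c6=7.
Step 23. [r4c6∈{2,4}] across row 4, 2 lands solely at r4c6 ⇒ r4c6=2.
Step 24. [r1c9∈{1,6}] 1 has one home in row 1: r1c9 ⇒ r1c9=1.
Step 25. [r9c9∈{6}] only 6 remains possible at r9c9, so r9c9=6.
Step 26. [r2c9∈{7}] r2c9's peers cover all but 7. So r2c9=7.
Step 27. [r3c7∈{4}] r3c7 is down to just 4, so r3c7=4.
Step 28. [r2c8∈{6}] nothing but 6 survives at r2c8, so r2c8=6.
Step 29. [r8c1∈{4}] r8c1 has the single candidate 4, so r8c1=4.
Step 30. [r3c3∈{7}] only 7 remains possible at r3c3 ⇒ r3c3=7.
Step 31. [r6c3∈{3}] r6c3 has the single candidate 3 ⇒ r6c3=3.
Step 32. [r6c9∈{5}] nothing but 5 survives at r6c9. So r6c9=5.
Step 33. [r4c8∈{4}] only 4 remains possible at r4c8, so r4c8=4.
Step 34. [r5c9∈{9}] r5c9 is down to just 9 ⇒ r5c9=9.
Step 35. [r6c7∈{7}] r6c7's peers cover all but 7. So r6c7=7.
Step 36. [r4c7∈{6}] nothing but 6 survives at r4c7. So r4c7=6.
Step 37. [r5c6∈{1}] r5c6 has the single candidate 1, so r5c6=1.
Step 38. [r6c6∈{4}] r6c6 is down to just 4, so r6c6=4.
Step 39. [r9c1∈{5}] r9c1 has the single candidate 5, so r9c1=5.
Step 40. [r3c5∈{3}] only 3 remains possible at r3c5. So r3c5=3.
Step 41. [r8c3∈{1}] only 1 remains possible at r8c3 ⇒ r8c3=1.
Step 42. [r2c5∈{2}] r2c5 is down to just 2. So r2c5=2.
Step 43. [r7c6∈{8}] r7c6 has the single candidate 8, so r7c6=8.
Step 44. [r2c6∈{5}] r2c6 is down to just 5 ⇒ r2c6=5.
Step 45. [r7c2∈{7}] r7c2 has the single candidate 7. So r7c2=7.
Step 46. [r3c6∈{9}] only 9 remains possible at r3c6 ⇒ r3c6=9.
Step 47. [r9c7∈{1}] r9c7's peers cover all but 1 ⇒ r9c7=1.
Step 48. [r1c4∈{6}] nothing but 6 survives at r1c4. So r1c4=6.
Step 49. [r2c3∈{4}] r2c3's peers cover all but 4, so r2c3=4.
Step 50. [r1c3∈{8}] r1c3 is down to just 8, so r1c3=8.
Step 51. [r7c3∈{9}] r7c3 has the single candidate 9, so r7c3=9.

Answer: 9 5 8 6 4 7 3 2 1 / 3 1 4 8 2 5 9 6 7 / 2 6 7 1 3 9 4 5 8 / 1 9 5 7 8 2 6 4 3 / 7 4 6 3 5 1 2 8 9 / 8 2 3 9 6 4 7 1 5 / 6 7 9 2 1 8 5 3 4 / 4 3 1 5 9 6 8 7 2 / 5 8 2 4 7 3 1 9 6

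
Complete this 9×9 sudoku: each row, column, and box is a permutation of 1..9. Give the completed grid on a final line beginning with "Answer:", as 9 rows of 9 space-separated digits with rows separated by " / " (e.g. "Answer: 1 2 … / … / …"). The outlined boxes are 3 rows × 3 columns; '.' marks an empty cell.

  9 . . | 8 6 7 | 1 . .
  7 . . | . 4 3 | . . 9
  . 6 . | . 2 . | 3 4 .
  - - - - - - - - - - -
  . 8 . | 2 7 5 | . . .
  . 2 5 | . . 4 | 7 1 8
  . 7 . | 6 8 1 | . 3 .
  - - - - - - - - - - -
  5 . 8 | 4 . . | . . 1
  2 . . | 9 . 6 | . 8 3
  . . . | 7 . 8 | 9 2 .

Step 1. [r3c3∈{1}] r3c3 is down to just 1. So r3c3=1.
Step 2. [r6c1∈{4}] only 4 remains possible at r6c1. So r6c1=4.
Step 3. [r1c8∈{5}] only 5 remains possible at r1c8 ⇒ r1c8=5.
Step 4. [r5c1∈{3,6}] 6 has one home in row 5: r5c1. So r5c1=6.
Step 5. [r7c7∈{6}] r7c7's peers cover all but 6 ⇒ r7c7=6.
Step 6. [r1c9∈{2}] r1c9 has the single candidate 2, so r1c9=2.
Step 7. [r7c5∈{3}] r7c5 has the single candidate 3 ⇒ r7c5=3.
Step 8. [r4c1∈{1,3}] r4c1 is the only open cell in row 4 admitting 1 ⇒ r4c1=1.
Step 9. [r4c3∈{3,9}] r4c3 is the only open cell in row 4 admitting 3, so r4c3=3.
Step 10. [r1c3∈{4}] r1c3's peers cover all but 4 ⇒ r1c3=4.
Step 11. [r6c9∈{5}] r6c9 has the single candidate 5, so r6c9=5.
Step 12. [r9c9∈{4}] only 4 remains possible at r9c9 ⇒ r9c9=4.
Step 13. [r9c5∈{1,5}] row 9 places 5 nowhere but r9c5. So r9c5=5.
Step 14. [r9c2∈{1,3}] across row 9, 1 lands solely at r9c2, so r9c2=1.
Step 15. [r2c2∈{5}] r2c2 is down to just 5. So r2c2=5.
Step 16. [r2c8∈{6}] nothing but 6 survives at r2c8, so r2c8=6.
Step 17. [r3c4∈{5}] r3c4's peers cover all but 5 ⇒ r3c4=5.
Step 18. [r6c7∈{2}] only 2 remains possible at r6c7, so r6c7=2.
Step 19. [r4c9∈{6}] nothing but 6 survives at r4c9, so r4c9=6.
Step 20. [r8c3∈{7}] only 7 remains possible at r8c3 ⇒ r8c3=7.
Step 21. [r6c3∈{9}] r6c3 has the single candidate 9. So r6c3=9.
Step 22. [r3c6∈{9}] only 9 remains possible at r3c6, so r3c6=9.
Step 23. [r9c3∈{6}] r9c3 has the single candidate 6. So r9c3=6.
Step 24. [r3c1∈{8}] only 8 remains possible at r3c1 ⇒ r3c1=8.
Step 25. [r2c3∈{2}] nothing but 2 survives at r2c3, so r2c3=2.
Step 26. [r2c4∈{1}] r2c4 has the single candidate 1, so r2c4=1.
Step 27. [r7c8∈{7}] only 7 remains possible at r7c8, so r7c8=7.
Step 28. [r7c6∈{2}] nothing but 2 survives at r7c6. So r7c6=2.
Step 29. [r4c8∈{9}] r4c8 is down to just 9 ⇒ r4c8=9.
Step 30. [r8c7∈{5}] r8c7's peers cover all but 5. So r8c7=5.
Step 31. [r9c1∈{3}] r9c1's peers cover all but 3 ⇒ r9c1=3.
Step 32. [r2c7∈{8}] r2c7 is down to just 8. So r2c7=8.
Step 33. [r8c5∈{1}] r8c5 is down to just 1 ⇒ r8c5=1.
Step 34. [r5c4∈{3}] r5c4 has the single candidate 3. So r5c4=3.
Step 35. [r5c5∈{9}] r5c5 is down to just 9. So r5c5=9.
Step 36. [r4c7∈{4}] nothing but 4 survives at r4c7. So r4c7=4.
Step 37. [r1c2∈{3}] only 3 remains possible at r1c2. So r1c2=3.
Step 38. [r3c9∈{7}] nothing but 7 survives at r3c9 ⇒ r3c9=7.
Step 39. [r7c2∈{9}] r7c2 has the single candidate 9, so r7c2=9.
Step 40. [r8c2∈{4}] r8c2 is down to just 4 ⇒ r8c2=4.

Answer: 9 3 4 8 6 7 1 5 2 / 7 5 2 1 4 3 8 6 9 / 8 6 1 5 2 9 3 4 7 / 1 8 3 2 7 5 4 9 6 / 6 2 5 3 9 4 7 1 8 / 4 7 9 6 8 1 2 3 5 / 5 9 8 4 3 2 6 7 1 / 2 4 7 9 1 6 5 8 3 / 3 1 6 7 5 8 9 2 4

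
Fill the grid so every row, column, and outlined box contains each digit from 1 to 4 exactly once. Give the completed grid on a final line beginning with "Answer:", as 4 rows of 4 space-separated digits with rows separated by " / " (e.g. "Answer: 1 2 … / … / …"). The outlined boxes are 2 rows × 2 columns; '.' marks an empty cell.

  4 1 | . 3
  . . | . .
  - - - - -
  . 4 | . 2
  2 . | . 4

Step 1. [r4c2∈{3}] r4c2 is down to just 3 ⇒ r4c2=3.
Step 2. [r4c3∈{1}] r4c3 has the single candidate 1 ⇒ r4c3=1.
Step 3. [r1c3∈{2}] nothing but 2 survives at r1c3. So r1c3=2.
Step 4. [r3c3∈{3}] nothing but 3 survives at r3c3 ⇒ r3c3=3.
Step 5. [r2c3∈{4}] r2c3 is down to just 4, so r2c3=4.
Step 6. [r2c2∈{2}] r2c2 has the single candidate 2. So r2c2=2.
Step 7. [r2c1∈{3}] nothing but 3 survives at r2c1, so r2c1=3.
Step 8. [r2c4∈{1}] r2c4 is down to just 1. So r2c4=1.
Step 9. [r3c1∈{1}] only 1 remains possible at r3c1 ⇒ r3c1=1.

Answer: 4 1 2 3 / 3 2 4 1 / 1 4 3 2 / 2 3 1 4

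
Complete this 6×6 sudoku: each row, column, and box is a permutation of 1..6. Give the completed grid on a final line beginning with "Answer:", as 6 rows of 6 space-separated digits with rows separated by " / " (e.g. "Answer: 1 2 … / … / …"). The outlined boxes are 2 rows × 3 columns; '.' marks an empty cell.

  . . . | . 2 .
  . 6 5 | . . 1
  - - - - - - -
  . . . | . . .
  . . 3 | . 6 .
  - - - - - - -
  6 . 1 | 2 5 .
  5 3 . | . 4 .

Step 1. [r1c3∈{4}] only 4 remains possible at r1c3, so r1c3=4.
Step 2. [r3c5∈{1,3}] col 5 places 1 nowhere but r3c5 ⇒ r3c5=1.
Step 3. [r2c5∈{3}] only 3 remains possible at r2c5 ⇒ r2c5=3.
Step 4. [r3c4∈{3,4,5}] 3 has one home in col 4: r3c4, so r3c4=3.
Step 5. [r5c2∈{4}] r5c2 is down to just 4 ⇒ r5c2=4.
Step 6. [r1c2∈{1}] nothing but 1 survives at r1c2. So r1c2=1.
Step 7. [r4c1∈{1,2,4}] row 4 places 1 nowhere but r4c1. So r4c1=1.
Step 8. [r3c1∈{2,4}] 4 has one home in col 1: r3c1. So r3c1=4.
Step 9. [r4c6∈{2,4,5}] in col 6, 4 fits only at r4c6 ⇒ r4c6=4.
Step 10. [r4c2∈{2,5}] in row 4, 2 fits only at r4c2, so r4c2=2.
Step 11. [r6c6∈{6}] r6c6 has the single candidate 6. So r6c6=6.
Step 12. [r1c6∈{5}] r1c6 is down to just 5. So r1c6=5.
Step 13. [r2c1∈{2}] r2c1 has the single candidate 2. So r2c1=2.
Step 14. [r4c4∈{5}] r4c4 is down to just 5, so r4c4=5.
Step 15. [r3c3∈{6}] only 6 remains possible at r3c3 ⇒ r3c3=6.
Step 16. [r3c6∈{2}] r3c6's peers cover all but 2. So r3c6=2.
Step 17. [r2c4∈{4}] only 4 remains possible at r2c4. So r2c4=4.
Step 18. [r1c4∈{6}] r1c4 has the single candidate 6. So r1c4=6.
Step 19. [r6c3∈{2}] r6c3's peers cover all but 2. So r6c3=2.
Step 20. [r1c1∈{3}] nothing but 3 survives at r1c1, so r1c1=3.
Step 21. [r3c2∈{5}] r3c2's peers cover all but 5. So r3c2=5.
Step 22. [r5c6∈{3}] nothing but 3 survives at r5c6, so r5c6=3.
Step 23. [r6c4∈{1}] r6c4 is down to just 1, so r6c4=1.

Answer: 3 1 4 6 2 5 / 2 6 5 4 3 1 / 4 5 6 3 1 2 / 1 2 3 5 6 4 / 6 4 1 2 5 3 / 5 3 2 1 4 6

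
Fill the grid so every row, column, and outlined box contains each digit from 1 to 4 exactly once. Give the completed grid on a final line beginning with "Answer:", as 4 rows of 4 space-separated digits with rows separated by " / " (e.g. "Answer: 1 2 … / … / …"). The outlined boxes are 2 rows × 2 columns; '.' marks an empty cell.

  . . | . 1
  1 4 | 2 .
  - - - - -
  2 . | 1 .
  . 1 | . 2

Step 1. [r3c2∈{3}] nothing but 3 survives at r3c2, so r3c2=3.
Step 2. [r4c3∈{3,4}] row 4 places 3 nowhere but r4c3 ⇒ r4c3=3.
Step 3. [r1c2∈{2}] r1c2's peers cover all but 2. So r1c2=2.
Step 4. [r1c1∈{3}] nothing but 3 survives at r1c1. So r1c1=3.
Step 5. [r3c4∈{4}] r3c4's peers cover all but 4 ⇒ r3c4=4.
Step 6. [r2c4∈{3}] r2c4 is down to just 3. So r2c4=3.
Step 7. [r1c3∈{4}] r1c3 is down to just 4. So r1c3=4.
Step 8. [r4c1∈{4}] only 4 remains possible at r4c1, so r4c1=4.

Answer: 3 2 4 1 / 1 4 2 3 / 2 3 1 4 / 4 1 3 2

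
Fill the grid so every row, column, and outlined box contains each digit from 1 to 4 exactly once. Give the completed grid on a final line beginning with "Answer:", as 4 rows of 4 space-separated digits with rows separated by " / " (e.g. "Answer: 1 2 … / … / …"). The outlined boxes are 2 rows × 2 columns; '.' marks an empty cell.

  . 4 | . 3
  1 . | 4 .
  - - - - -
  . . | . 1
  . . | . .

Step 1. [r1c1∈{2}] only 2 remains possible at r1c1. So r1c1=2.
Step 2. [r4c2∈{1,2,3}] 1 has one home in row 4: r4c2 ⇒ r4c2=1.
Step 3. [r4c4∈{2,4}] r4c4 is the only open cell in col 4 admitting 4. So r4c4=4.
Step 4. [r4c1∈{3}] only 3 remains possible at r4c1. So r4c1=3.
Step 5. [r3c3∈{2,3}] r3c3 is the only open cell in row 3 admitting 3 ⇒ r3c3=3.
Step 6. [r3c1∈{4}] only 4 remains possible at r3c1 ⇒ r3c1=4.
Step 7. [r3c2∈{2}] r3c2 is down to just 2. So r3c2=2.
Step 8. [r2c4∈{2}] r2c4 is down to just 2, so r2c4=2.
Step 9. [r1c3∈{1}] r1c3 has the single candidate 1 ⇒ r1c3=1.
Step 10. [r2c2∈{3}] nothing but 3 survives at r2c2 ⇒ r2c2=3.
Step 11. [r4c3∈{2}] r4c3 is down to just 2. So r4c3=2.

Answer: 2 4 1 3 / 1 3 4 2 / 4 2 3 1 / 3 1 2 4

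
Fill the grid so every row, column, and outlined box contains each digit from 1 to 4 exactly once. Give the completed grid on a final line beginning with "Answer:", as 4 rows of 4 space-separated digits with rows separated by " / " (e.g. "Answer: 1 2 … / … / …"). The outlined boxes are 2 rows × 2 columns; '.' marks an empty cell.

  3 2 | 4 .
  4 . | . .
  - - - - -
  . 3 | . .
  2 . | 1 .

Step 1. [r3c4∈{2,4}] across row 3, 4 lands solely at r3c4 ⇒ r3c4=4.
Step 2. [r2c4∈{1,2,3}] across col 4, 2 lands solely at r2c4. So r2c4=2.
Step 3. [r2c3∈{3}] r2c3 is down to just 3, so r2c3=3.
Step 4. [r1c4∈{1}] r1c4's peers cover all but 1, so r1c4=1.
Step 5. [r4c2∈{4}] r4c2's peers cover all but 4, so r4c2=4.
Step 6. [r3c1∈{1}] only 1 remains possible at r3c1 ⇒ r3c1=1.
Step 7. [r2c2∈{1}] r2c2 has the single candidate 1. So r2c2=1.
Step 8. [r3c3∈{2}] r3c3 has the single candidate 2 ⇒ r3c3=2.
Step 9. [r4c4∈{3}] r4c4 has the single candidate 3 ⇒ r4c4=3.

Answer: 3 2 4 1 / 4 1 3 2 / 1 3 2 4 / 2 4 1 3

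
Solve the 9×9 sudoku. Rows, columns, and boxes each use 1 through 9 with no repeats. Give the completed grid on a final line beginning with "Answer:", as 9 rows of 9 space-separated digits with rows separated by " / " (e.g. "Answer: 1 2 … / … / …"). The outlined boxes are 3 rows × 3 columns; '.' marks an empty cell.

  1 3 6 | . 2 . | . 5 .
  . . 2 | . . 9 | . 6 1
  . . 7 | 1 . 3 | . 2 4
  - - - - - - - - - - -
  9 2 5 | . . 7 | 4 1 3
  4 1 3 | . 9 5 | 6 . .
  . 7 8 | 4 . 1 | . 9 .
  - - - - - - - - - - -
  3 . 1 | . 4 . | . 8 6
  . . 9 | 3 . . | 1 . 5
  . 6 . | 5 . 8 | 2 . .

Step 1. [r3c5∈{5,6,8}] in row 3, 6 fits only at r3c5 ⇒ r3c5=6.
Step 2. [r8c5∈{7}] r8c5 is down to just 7 ⇒ r8c5=7.
Step 3. [r7c7∈{7,9}] 7 has one home in row 7: r7c7, so r7c7=7.
Step 4. [r1c9∈{7,8,9}] 7 has one home in box 3: r1c9. So r1c9=7.
Step 5. [r1c4∈{8}] nothing but 8 survives at r1c4. So r1c4=8.
Step 6. [r3c2∈{5,8,9}] across col 2, 9 lands solely at r3c2. So r3c2=9.
Step 7. [r3c1∈{5,8}] r3c1 is the only open cell in row 3 admitting 5. So r3c1=5.
Step 8. [r2c1∈{8}] nothing but 8 survives at r2c1 ⇒ r2c1=8.
Step 9. [r9c3∈{4}] r9c3 has the single candidate 4, so r9c3=4.
Step 10. [r5c4∈{2}] r5c4 is down to just 2. So r5c4=2.
Step 11. [r8c6∈{2,6}] across row 8, 6 lands solely at r8c6. So r8c6=6.
Step 12. [r2c4∈{7}] only 7 remains possible at r2c4, so r2c4=7.
Step 13. [r2c2∈{4}] only 4 remains possible at r2c2, so r2c2=4.
Step 14. [r6c7∈{5}] only 5 remains possible at r6c7, so r6c7=5.
Step 15. [r8c1∈{2}] r8c1's peers cover all but 2, so r8c1=2.
Step 16. [r8c2∈{8}] r8c2 is down to just 8. So r8c2=8.
Step 17. [r6c5∈{3}] nothing but 3 survives at r6c5 ⇒ r6c5=3.
Step 18. [r5c8∈{7}] r5c8's peers cover all but 7. So r5c8=7.
Step 19. [r9c5∈{1}] only 1 remains possible at r9c5, so r9c5=1.
Step 20. [r4c5∈{8}] nothing but 8 survives at r4c5. So r4c5=8.
Step 21. [r3c7∈{8}] nothing but 8 survives at r3c7 ⇒ r3c7=8.
Step 22. [r2c7∈{3}] nothing but 3 survives at r2c7, so r2c7=3.
Step 23. [r1c7∈{9}] r1c7's peers cover all but 9 ⇒ r1c7=9.
Step 24. [r9c1∈{7}] nothing but 7 survives at r9c1 ⇒ r9c1=7.
Step 25. [r7c4∈{9}] r7c4's peers cover all but 9. So r7c4=9.
Step 26. [r1c6∈{4}] r1c6 is down to just 4, so r1c6=4.
Step 27. [r6c9∈{2}] nothing but 2 survives at r6c9. So r6c9=2.
Step 28. [r9c9∈{9}] r9c9 has the single candidate 9. So r9c9=9.
Step 29. [r7c6∈{2}] nothing but 2 survives at r7c6 ⇒ r7c6=2.
Step 30. [r7c2∈{5}] nothing but 5 survives at r7c2. So r7c2=5.
Step 31. [r9c8∈{3}] r9c8 is down to just 3 ⇒ r9c8=3.
Step 32. [r6c1∈{6}] r6c1 is down to just 6. So r6c1=6.
Step 33. [r2c5∈{5}] only 5 remains possible at r2c5. So r2c5=5.
Step 34. [r5c9∈{8}] r5c9 has the single candidate 8 ⇒ r5c9=8.
Step 35. [r8c8∈{4}] only 4 remains possible at r8c8, so r8c8=4.
Step 36. [r4c4∈{6}] r4c4's peers cover all but 6, so r4c4=6.

Answer: 1 3 6 8 2 4 9 5 7 / 8 4 2 7 5 9 3 6 1 / 5 9 7 1 6 3 8 2 4 / 9 2 5 6 8 7 4 1 3 / 4 1 3 2 9 5 6 7 8 / 6 7 8 4 3 1 5 9 2 / 3 5 1 9 4 2 7 8 6 / 2 8 9 3 7 6 1 4 5 / 7 6 4 5 1 8 2 3 9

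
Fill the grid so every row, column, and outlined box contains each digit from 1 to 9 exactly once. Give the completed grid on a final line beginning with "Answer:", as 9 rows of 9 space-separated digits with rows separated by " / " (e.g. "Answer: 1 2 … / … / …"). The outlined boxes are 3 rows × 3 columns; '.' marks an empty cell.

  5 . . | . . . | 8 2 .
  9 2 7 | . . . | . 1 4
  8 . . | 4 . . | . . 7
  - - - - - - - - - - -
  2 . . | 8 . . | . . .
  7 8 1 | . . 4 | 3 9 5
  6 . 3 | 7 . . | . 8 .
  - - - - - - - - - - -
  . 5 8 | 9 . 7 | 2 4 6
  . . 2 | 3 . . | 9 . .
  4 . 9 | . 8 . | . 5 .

Step 1. [r7c5∈{1}] r7c5 is down to just 1, so r7c5=1.
Step 2. [r3c3∈{6}] nothing but 6 survives at r3c3, so r3c3=6.
Step 3. [r2c4∈{5,6}] across col 4, 5 lands solely at r2c4, so r2c4=5.
Step 4. [r4c9∈{1}] r4c9's peers cover all but 1, so r4c9=1.
Step 5. [r6c6∈{1,2,5,9}] 1 has one home in row 6: r6c6 ⇒ r6c6=1.
Step 6. [r6c5∈{2,5,9}] row 6 places 5 nowhere but r6c5 ⇒ r6c5=5.
Step 7. [r4c8∈{6,7}] r4c8 is the only open cell in col 8 admitting 6, so r4c8=6.
Step 8. [r3c2∈{1,3}] across row 3, 1 lands solely at r3c2, so r3c2=1.
Step 9. [r1c2∈{3,4}] in box 1, 3 fits only at r1c2, so r1c2=3.
Step 10. [r6c2∈{4,9}] across row 6, 9 lands solely at r6c2. So r6c2=9.
Step 11. [r2c7∈{6}] r2c7's peers cover all but 6. So r2c7=6.
Step 12. [r2c5∈{3}] only 3 remains possible at r2c5, so r2c5=3.
Step 13. [r4c5∈{9}] r4c5 is down to just 9 ⇒ r4c5=9.
Step 14. [r4c7∈{4,7}] across row 4, 7 lands solely at r4c7, so r4c7=7.
Step 15. [r3c5∈{2}] nothing but 2 survives at r3c5. So r3c5=2.
Step 16. [r5c5∈{6}] nothing but 6 survives at r5c5. So r5c5=6.
Step 17. [r9c6∈{2,6}] 2 has one home in col 6: r9c6. So r9c6=2.
Step 18. [r9c4∈{6}] r9c4's peers cover all but 6 ⇒ r9c4=6.
Step 19. [r1c9∈{9}] r1c9 has the single candidate 9, so r1c9=9.
Step 20. [r4c2∈{4}] nothing but 4 survives at r4c2 ⇒ r4c2=4.
Step 21. [r8c2∈{6,7}] r8c2 is the only open cell in row 8 admitting 6 ⇒ r8c2=6.
Step 22. [r1c5∈{7}] nothing but 7 survives at r1c5, so r1c5=7.
Step 23. [r1c6∈{6}] nothing but 6 survives at r1c6. So r1c6=6.
Step 24. [r6c9∈{2}] nothing but 2 survives at r6c9, so r6c9=2.
Step 25. [r8c6∈{5}] nothing but 5 survives at r8c6 ⇒ r8c6=5.
Step 26. [r1c4∈{1}] nothing but 1 survives at r1c4. So r1c4=1.
Step 27. [r1c3∈{4}] only 4 remains possible at r1c3, so r1c3=4.
Step 28. [r7c1∈{3}] r7c1's peers cover all but 3. So r7c1=3.
Step 29. [r2c6∈{8}] only 8 remains possible at r2c6. So r2c6=8.
Step 30. [r6c7∈{4}] only 4 remains possible at r6c7, so r6c7=4.
Step 31. [r8c8∈{7}] r8c8 has the single candidate 7 ⇒ r8c8=7.
Step 32. [r9c2∈{7}] r9c2 is down to just 7 ⇒ r9c2=7.
Step 33. [r8c1∈{1}] r8c1's peers cover all but 1 ⇒ r8c1=1.
Step 34. [r3c7∈{5}] only 5 remains possible at r3c7, so r3c7=5.
Step 35. [r4c3∈{5}] r4c3 has the single candidate 5. So r4c3=5.
Step 36. [r3c8∈{3}] r3c8 is down to just 3. So r3c8=3.
Step 37. [r4c6∈{3}] nothing but 3 survives at r4c6 ⇒ r4c6=3.
Step 38. [r9c7∈{1}] nothing but 1 survives at r9c7, so r9c7=1.
Step 39. [r9c9∈{3}] r9c9 has the single candidate 3, so r9c9=3.
Step 40. [r5c4∈{2}] r5c4 has the single candidate 2, so r5c4=2.
Step 41. [r8c5∈{4}] r8c5 has the single candidate 4 ⇒ r8c5=4.
Step 42. [r8c9∈{8}] r8c9's peers cover all but 8 ⇒ r8c9=8.
Step 43. [r3c6∈{9}] r3c6 has the single candidate 9 ⇒ r3c6=9.

Answer: 5 3 4 1 7 6 8 2 9 / 9 2 7 5 3 8 6 1 4 / 8 1 6 4 2 9 5 3 7 / 2 4 5 8 9 3 7 6 1 / 7 8 1 2 6 4 3 9 5 / 6 9 3 7 5 1 4 8 2 / 3 5 8 9 1 7 2 4 6 / 1 6 2 3 4 5 9 7 8 / 4 7 9 6 8 2 1 5 3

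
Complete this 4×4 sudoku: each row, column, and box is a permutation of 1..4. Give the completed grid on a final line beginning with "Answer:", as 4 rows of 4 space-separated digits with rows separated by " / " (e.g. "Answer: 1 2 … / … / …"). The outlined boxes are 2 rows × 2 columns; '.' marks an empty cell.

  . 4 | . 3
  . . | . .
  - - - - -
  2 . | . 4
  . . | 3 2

Step 1. [r2c4∈{1}] nothing but 1 survives at r2c4. So r2c4=1.
Step 2. [r4c2∈{1}] r4c2 has the single candidate 1. So r4c2=1.
Step 3. [r2c2∈{2,3}] in col 2, 2 fits only at r2c2 ⇒ r2c2=2.
Step 4. [r2c3∈{4}] only 4 remains possible at r2c3 ⇒ r2c3=4.
Step 5. [r3c2∈{3}] r3c2 is down to just 3, so r3c2=3.
Step 6. [r2c1∈{3}] only 3 remains possible at r2c1 ⇒ r2c1=3.
Step 7. [r3c3∈{1}] r3c3's peers cover all but 1 ⇒ r3c3=1.
Step 8. [r4c1∈{4}] only 4 remains possible at r4c1, so r4c1=4.
Step 9. [r1c1∈{1}] r1c1 is down to just 1. So r1c1=1.
Step 10. [r1c3∈{2}] only 2 remains possible at r1c3. So r1c3=2.

Answer: 1 4 2 3 / 3 2 4 1 / 2 3 1 4 / 4 1 3 2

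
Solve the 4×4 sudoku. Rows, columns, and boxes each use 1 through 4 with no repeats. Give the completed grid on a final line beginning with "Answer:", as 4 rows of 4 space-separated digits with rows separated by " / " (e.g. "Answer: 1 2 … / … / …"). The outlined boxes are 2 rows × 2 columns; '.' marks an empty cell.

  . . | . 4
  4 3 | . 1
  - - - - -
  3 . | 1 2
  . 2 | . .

Step 1. [r1c1∈{1,2}] r1c1 is the only open cell in col 1 admitting 2, so r1c1=2.
Step 2. [r4c4∈{3}] only 3 remains possible at r4c4, so r4c4=3.
Step 3. [r1c2∈{1}] r1c2 is down to just 1, so r1c2=1.
Step 4. [r2c3∈{2}] r2c3 has the single candidate 2. So r2c3=2.
Step 5. [r4c3∈{4}] r4c3 is down to just 4 ⇒ r4c3=4.
Step 6. [r4c1∈{1}] r4c1 has the single candidate 1. So r4c1=1.
Step 7. [r1c3∈{3}] r1c3 has the single candidate 3. So r1c3=3.
Step 8. [r3c2∈{4}] nothing but 4 survives at r3c2 ⇒ r3c2=4.

Answer: 2 1 3 4 / 4 3 2 1 / 3 4 1 2 / 1 2 4 3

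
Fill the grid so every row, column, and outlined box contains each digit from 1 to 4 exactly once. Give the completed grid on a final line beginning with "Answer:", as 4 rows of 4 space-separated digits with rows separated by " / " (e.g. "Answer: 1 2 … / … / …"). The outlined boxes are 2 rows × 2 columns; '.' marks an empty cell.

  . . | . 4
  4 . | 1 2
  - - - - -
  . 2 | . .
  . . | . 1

Step 1. [r4c1∈{3}] r4c1's peers cover all but 3. So r4c1=3.
Step 2. [r1c2∈{1,3}] 1 has one home in col 2: r1c2 ⇒ r1c2=1.
Step 3. [r3c3∈{3,4}] r3c3 is the only open cell in row 3 admitting 4 ⇒ r3c3=4.
Step 4. [r1c1∈{2}] r1c1 is down to just 2 ⇒ r1c1=2.
Step 5. [r4c2∈{4}] r4c2 has the single candidate 4. So r4c2=4.
Step 6. [r1c3∈{3}] r1c3 has the single candidate 3. So r1c3=3.
Step 7. [r4c3∈{2}] r4c3's peers cover all but 2, so r4c3=2.
Step 8. [r2c2∈{3}] r2c2's peers cover all but 3, so r2c2=3.
Step 9. [r3c1∈{1}] r3c1's peers cover all but 1 ⇒ r3c1=1.
Step 10. [r3c4∈{3}] r3c4's peers cover all but 3, so r3c4=3.

Answer: 2 1 3 4 / 4 3 1 2 / 1 2 4 3 / 3 4 2 1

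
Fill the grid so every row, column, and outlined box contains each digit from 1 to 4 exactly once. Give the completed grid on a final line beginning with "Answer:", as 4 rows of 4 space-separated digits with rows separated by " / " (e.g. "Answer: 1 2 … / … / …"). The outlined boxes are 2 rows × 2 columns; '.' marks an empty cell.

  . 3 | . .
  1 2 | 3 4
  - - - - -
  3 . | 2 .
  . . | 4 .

Step 1. [r3c4∈{1}] r3c4 is down to just 1. So r3c4=1.
Step 2. [r3c2∈{4}] r3c2 has the single candidate 4, so r3c2=4.
Step 3. [r1c1∈{4}] r1c1's peers cover all but 4. So r1c1=4.
Step 4. [r1c4∈{2}] r1c4 is down to just 2 ⇒ r1c4=2.
Step 5. [r4c2∈{1}] nothing but 1 survives at r4c2 ⇒ r4c2=1.
Step 6. [r1c3∈{1}] nothing but 1 survives at r1c3 ⇒ r1c3=1.
Step 7. [r4c4∈{3}] r4c4 is down to just 3 ⇒ r4c4=3.
Step 8. [r4c1∈{2}] r4c1 is down to just 2 ⇒ r4c1=2.

Answer: 4 3 1 2 / 1 2 3 4 / 3 4 2 1 / 2 1 4 3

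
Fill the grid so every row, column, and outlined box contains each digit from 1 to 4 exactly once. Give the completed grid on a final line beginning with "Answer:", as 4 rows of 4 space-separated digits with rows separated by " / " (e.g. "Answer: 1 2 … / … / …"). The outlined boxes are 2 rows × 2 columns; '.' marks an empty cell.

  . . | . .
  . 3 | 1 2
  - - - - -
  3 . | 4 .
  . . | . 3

Step 1. [r3c2∈{1,2}] in row 3, 2 fits only at r3c2. So r3c2=2.
Step 2. [r2c1∈{4}] nothing but 4 survives at r2c1, so r2c1=4.
Step 3. [r4c1∈{1}] r4c1 is down to just 1, so r4c1=1.
Step 4. [r4c2∈{4}] r4c2 is down to just 4 ⇒ r4c2=4.
Step 5. [r1c3∈{3}] r1c3 is down to just 3, so r1c3=3.
Step 6. [r4c3∈{2}] r4c3 is down to just 2 ⇒ r4c3=2.
Step 7. [r1c1∈{2}] nothing but 2 survives at r1c1 ⇒ r1c1=2.
Step 8. [r1c4∈{4}] r1c4's peers cover all but 4, so r1c4=4.
Step 9. [r3c4∈{1}] nothing but 1 survives at r3c4. So r3c4=1.
Step 10. [r1c2∈{1}] r1c2's peers cover all but 1, so r1c2=1.

Answer: 2 1 3 4 / 4 3 1 2 / 3 2 4 1 / 1 4 2 3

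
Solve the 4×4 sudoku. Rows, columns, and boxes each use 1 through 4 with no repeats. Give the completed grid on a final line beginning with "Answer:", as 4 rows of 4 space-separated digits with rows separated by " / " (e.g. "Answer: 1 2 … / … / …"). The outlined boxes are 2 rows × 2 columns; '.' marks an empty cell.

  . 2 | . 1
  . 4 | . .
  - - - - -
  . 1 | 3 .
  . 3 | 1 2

Step 1. [r2c4∈{3}] only 3 remains possible at r2c4. So r2c4=3.
Step 2. [r4c1∈{4}] r4c1 has the single candidate 4. So r4c1=4.
Step 3. [r3c1∈{2}] only 2 remains possible at r3c1. So r3c1=2.
Step 4. [r1c3∈{4}] r1c3's peers cover all but 4, so r1c3=4.
Step 5. [r3c4∈{4}] r3c4 is down to just 4, so r3c4=4.
Step 6. [r2c1∈{1}] r2c1 has the single candidate 1, so r2c1=1.
Step 7. [r1c1∈{3}] r1c1's peers cover all but 3, so r1c1=3.
Step 8. [r2c3∈{2}] r2c3 is down to just 2, so r2c3=2.

Answer: 3 2 4 1 / 1 4 2 3 / 2 1 3 4 / 4 3 1 2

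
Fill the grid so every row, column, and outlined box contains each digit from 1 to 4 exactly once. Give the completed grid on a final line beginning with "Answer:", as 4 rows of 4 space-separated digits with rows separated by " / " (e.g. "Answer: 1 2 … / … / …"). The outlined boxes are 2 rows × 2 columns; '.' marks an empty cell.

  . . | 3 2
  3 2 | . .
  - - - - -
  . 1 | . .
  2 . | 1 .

Step 1. [r3c1∈{4}] nothing but 4 survives at r3c1, so r3c1=4.
Step 2. [r4c4∈{3,4}] r4c4 is the only open cell in row 4 admitting 4 ⇒ r4c4=4.
Step 3. [r2c3∈{4}] r2c3 has the single candidate 4 ⇒ r2c3=4.
Step 4. [r1c1∈{1}] r1c1's peers cover all but 1 ⇒ r1c1=1.
Step 5. [r3c4∈{3}] r3c4 is down to just 3, so r3c4=3.
Step 6. [r2c4∈{1}] only 1 remains possible at r2c4, so r2c4=1.
Step 7. [r3c3∈{2}] only 2 remains possible at r3c3 ⇒ r3c3=2.
Step 8. [r4c2∈{3}] r4c2's peers cover all but 3. So r4c2=3.
Step 9. [r1c2∈{4}] only 4 remains possible at r1c2. So r1c2=4.

Answer: 1 4 3 2 / 3 2 4 1 / 4 1 2 3 / 2 3 1 4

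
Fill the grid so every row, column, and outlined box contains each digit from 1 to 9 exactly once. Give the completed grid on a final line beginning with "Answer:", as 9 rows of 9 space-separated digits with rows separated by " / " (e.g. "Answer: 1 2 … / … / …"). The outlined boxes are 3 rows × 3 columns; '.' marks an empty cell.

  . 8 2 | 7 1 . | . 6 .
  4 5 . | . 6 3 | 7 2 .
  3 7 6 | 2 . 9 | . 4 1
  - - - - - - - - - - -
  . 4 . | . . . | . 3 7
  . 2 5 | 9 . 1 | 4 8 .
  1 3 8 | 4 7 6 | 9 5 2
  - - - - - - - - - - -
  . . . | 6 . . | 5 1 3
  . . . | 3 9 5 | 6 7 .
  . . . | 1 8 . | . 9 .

Step 1. [r7c1∈{2,7,8,9}] across row 7, 8 lands solely at r7c1. So r7c1=8.
Step 2. [r7c5∈{2,4}] in col 5, 4 fits only at r7c5 ⇒ r7c5=4.
Step 3. [r4c1∈{6,9}] 6 has one home in row 4: r4c1. So r4c1=6.
Step 4. [r7c6∈{2,7}] row 7 places 2 nowhere but r7c6 ⇒ r7c6=2.
Step 5. [r7c3∈{7,9}] across row 7, 7 lands solely at r7c3. So r7c3=7.
Step 6. [r9c9∈{4}] only 4 remains possible at r9c9 ⇒ r9c9=4.
Step 7. [r2c4∈{8}] r2c4's peers cover all but 8 ⇒ r2c4=8.
Step 8. [r2c3∈{1,9}] across row 2, 1 lands solely at r2c3. So r2c3=1.
Step 9. [r1c1∈{9}] only 9 remains possible at r1c1. So r1c1=9.
Step 10. [r3c5∈{5}] only 5 remains possible at r3c5, so r3c5=5.
Step 11. [r8c1∈{2}] nothing but 2 survives at r8c1. So r8c1=2.
Step 12. [r5c9∈{6}] r5c9 is down to just 6. So r5c9=6.
Step 13. [r8c3∈{4}] r8c3's peers cover all but 4. So r8c3=4.
Step 14. [r5c5∈{3}] r5c5 is down to just 3, so r5c5=3.
Step 15. [r9c2∈{6}] only 6 remains possible at r9c2. So r9c2=6.
Step 16. [r9c7∈{2}] r9c7 has the single candidate 2. So r9c7=2.
Step 17. [r4c4∈{5}] nothing but 5 survives at r4c4 ⇒ r4c4=5.
Step 18. [r4c6∈{8}] only 8 remains possible at r4c6, so r4c6=8.
Step 19. [r9c6∈{7}] nothing but 7 survives at r9c6, so r9c6=7.
Step 20. [r1c6∈{4}] only 4 remains possible at r1c6. So r1c6=4.
Step 21. [r8c2∈{1}] r8c2 has the single candidate 1. So r8c2=1.
Step 22. [r3c7∈{8}] nothing but 8 survives at r3c7, so r3c7=8.
Step 23. [r8c9∈{8}] nothing but 8 survives at r8c9, so r8c9=8.
Step 24. [r7c2∈{9}] r7c2 has the single candidate 9. So r7c2=9.
Step 25. [r9c1∈{5}] r9c1 has the single candidate 5. So r9c1=5.
Step 26. [r4c7∈{1}] r4c7 is down to just 1. So r4c7=1.
Step 27. [r1c9∈{5}] nothing but 5 survives at r1c9 ⇒ r1c9=5.
Step 28. [r4c3∈{9}] r4c3 has the single candidate 9, so r4c3=9.
Step 29. [r9c3∈{3}] nothing but 3 survives at r9c3, so r9c3=3.
Step 30. [r2c9∈{9}] nothing but 9 survives at r2c9. So r2c9=9.
Step 31. [r5c1∈{7}] r5c1's peers cover all but 7, so r5c1=7.
Step 32. [r1c7∈{3}] nothing but 3 survives at r1c7 ⇒ r1c7=3.
Step 33. [r4c5∈{2}] only 2 remains possible at r4c5, so r4c5=2.

Answer: 9 8 2 7 1 4 3 6 5 / 4 5 1 8 6 3 7 2 9 / 3 7 6 2 5 9 8 4 1 / 6 4 9 5 2 8 1 3 7 / 7 2 5 9 3 1 4 8 6 / 1 3 8 4 7 6 9 5 2 / 8 9 7 6 4 2 5 1 3 / 2 1 4 3 9 5 6 7 8 / 5 6 3 1 8 7 2 9 4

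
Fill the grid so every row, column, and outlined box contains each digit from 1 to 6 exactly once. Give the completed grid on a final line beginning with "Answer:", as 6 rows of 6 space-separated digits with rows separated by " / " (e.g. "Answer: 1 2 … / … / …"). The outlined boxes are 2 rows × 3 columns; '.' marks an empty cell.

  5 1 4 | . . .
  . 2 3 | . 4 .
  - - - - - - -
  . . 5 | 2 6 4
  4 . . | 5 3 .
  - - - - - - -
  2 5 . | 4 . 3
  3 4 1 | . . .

Step 1. [r6c4∈{6}] nothing but 6 survives at r6c4 ⇒ r6c4=6.
Step 2. [r2c6∈{1,5,6}] across row 2, 5 lands solely at r2c6. So r2c6=5.
Step 3. [r6c6∈{2}] r6c6 is down to just 2. So r6c6=2.
Step 4. [r4c2∈{6}] r4c2 has the single candidate 6, so r4c2=6.
Step 5. [r6c5∈{5}] r6c5 has the single candidate 5, so r6c5=5.
Step 6. [r3c2∈{3}] only 3 remains possible at r3c2 ⇒ r3c2=3.
Step 7. [r5c5∈{1}] r5c5's peers cover all but 1. So r5c5=1.
Step 8. [r1c6∈{6}] only 6 remains possible at r1c6, so r1c6=6.
Step 9. [r1c5∈{2}] r1c5 is down to just 2, so r1c5=2.
Step 10. [r2c1∈{6}] r2c1's peers cover all but 6. So r2c1=6.
Step 11. [r1c4∈{3}] r1c4 is down to just 3 ⇒ r1c4=3.
Step 12. [r4c6∈{1}] nothing but 1 survives at r4c6. So r4c6=1.
Step 13. [r3c1∈{1}] r3c1 has the single candidate 1, so r3c1=1.
Step 14. [r2c4∈{1}] r2c4's peers cover all but 1. So r2c4=1.
Step 15. [r5c3∈{6}] only 6 remains possible at r5c3 ⇒ r5c3=6.
Step 16. [r4c3∈{2}] nothing but 2 survives at r4c3. So r4c3=2.

Answer: 5 1 4 3 2 6 / 6 2 3 1 4 5 / 1 3 5 2 6 4 / 4 6 2 5 3 1 / 2 5 6 4 1 3 / 3 4 1 6 5 2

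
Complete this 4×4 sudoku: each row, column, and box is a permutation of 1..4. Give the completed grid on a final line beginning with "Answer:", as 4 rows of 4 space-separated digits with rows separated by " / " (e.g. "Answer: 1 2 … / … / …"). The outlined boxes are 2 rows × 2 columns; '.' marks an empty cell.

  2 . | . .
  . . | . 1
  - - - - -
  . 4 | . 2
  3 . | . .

Step 1. [r1c4∈{3,4}] col 4 places 3 nowhere but r1c4, so r1c4=3.
Step 2. [r3c1∈{1}] r3c1 has the single candidate 1. So r3c1=1.
Step 3. [r1c3∈{4}] only 4 remains possible at r1c3, so r1c3=4.
Step 4. [r1c2∈{1}] r1c2's peers cover all but 1, so r1c2=1.
Step 5. [r3c3∈{3}] r3c3's peers cover all but 3, so r3c3=3.
Step 6. [r4c3∈{1}] r4c3's peers cover all but 1, so r4c3=1.
Step 7. [r2c3∈{2}] only 2 remains possible at r2c3 ⇒ r2c3=2.
Step 8. [r4c2∈{2}] r4c2's peers cover all but 2. So r4c2=2.
Step 9. [r2c1∈{4}] r2c1's peers cover all but 4 ⇒ r2c1=4.
Step 10. [r4c4∈{4}] only 4 remains possible at r4c4 ⇒ r4c4=4.
Step 11. [r2c2∈{3}] nothing but 3 survives at r2c2 ⇒ r2c2=3.

Answer: 2 1 4 3 / 4 3 2 1 / 1 4 3 2 / 3 2 1 4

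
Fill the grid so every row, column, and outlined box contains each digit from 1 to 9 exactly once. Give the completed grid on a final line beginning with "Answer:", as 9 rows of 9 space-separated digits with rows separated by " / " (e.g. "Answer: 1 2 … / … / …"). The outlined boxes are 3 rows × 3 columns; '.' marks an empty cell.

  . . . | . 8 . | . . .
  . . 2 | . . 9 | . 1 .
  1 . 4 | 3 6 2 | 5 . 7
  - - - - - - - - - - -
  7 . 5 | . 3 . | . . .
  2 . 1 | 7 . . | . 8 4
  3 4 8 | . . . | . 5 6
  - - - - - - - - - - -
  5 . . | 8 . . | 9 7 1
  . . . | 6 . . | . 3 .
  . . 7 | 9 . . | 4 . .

Step 1. [r6c6∈{1}] r6c6's peers cover all but 1 ⇒ r6c6=1.
Step 2. [r3c2∈{8,9}] 8 has one home in row 3: r3c2 ⇒ r3c2=8.
Step 3. [r2c1∈{6}] r2c1 has the single candidate 6. So r2c1=6.
Step 4. [r1c1∈{9}] only 9 remains possible at r1c1, so r1c1=9.
Step 5. [r1c3∈{3}] nothing but 3 survives at r1c3. So r1c3=3.
Step 6. [r1c9∈{2}] r1c9 is down to just 2. So r1c9=2.
Step 7. [r8c1∈{4,8}] r8c1 is the only open cell in col 1 admitting 4, so r8c1=4.
Step 8. [r6c4∈{2}] r6c4 is down to just 2. So r6c4=2.
Step 9. [r1c8∈{4,6}] col 8 places 4 nowhere but r1c8, so r1c8=4.
Step 10. [r4c6∈{4,6,8}] 8 has one home in row 4: r4c6, so r4c6=8.
Step 11. [r4c2∈{6,9}] in row 4, 6 fits only at r4c2, so r4c2=6.
Step 12. [r2c9∈{3,8}] in col 9, 3 fits only at r2c9, so r2c9=3.
Step 13. [r7c6∈{3,4}] across col 6, 4 lands solely at r7c6 ⇒ r7c6=4.
Step 14. [r2c5∈{4,5,7}] across col 5, 4 lands solely at r2c5 ⇒ r2c5=4.
Step 15. [r8c5∈{1,2,5,7}] in col 5, 7 fits only at r8c5. So r8c5=7.
Step 16. [r8c6∈{5}] r8c6 has the single candidate 5, so r8c6=5.
Step 17. [r8c2∈{1,2,9}] row 8 places 1 nowhere but r8c2. So r8c2=1.
Step 18. [r8c7∈{2,8}] across row 8, 2 lands solely at r8c7 ⇒ r8c7=2.
Step 19. [r2c2∈{5,7}] in row 2, 7 fits only at r2c2, so r2c2=7.
Step 20. [r7c2∈{2,3}] across row 7, 3 lands solely at r7c2. So r7c2=3.
Step 21. [r6c5∈{9}] r6c5 is down to just 9, so r6c5=9.
Step 22. [r1c2∈{5}] r1c2 has the single candidate 5, so r1c2=5.
Step 23. [r7c5∈{2}] nothing but 2 survives at r7c5. So r7c5=2.
Step 24. [r4c8∈{2,9}] across row 4, 2 lands solely at r4c8, so r4c8=2.
Step 25. [r9c9∈{5,8}] row 9 places 5 nowhere but r9c9. So r9c9=5.
Step 26. [r3c8∈{9}] nothing but 9 survives at r3c8. So r3c8=9.
Step 27. [r8c3∈{9}] r8c3 has the single candidate 9. So r8c3=9.
Step 28. [r5c5∈{5}] only 5 remains possible at r5c5 ⇒ r5c5=5.
Step 29. [r9c1∈{8}] r9c1 is down to just 8, so r9c1=8.
Step 30. [r4c4∈{4}] r4c4 has the single candidate 4. So r4c4=4.
Step 31. [r1c4∈{1}] only 1 remains possible at r1c4. So r1c4=1.
Step 32. [r9c5∈{1}] r9c5 has the single candidate 1. So r9c5=1.
Step 33. [r1c6∈{7}] nothing but 7 survives at r1c6. So r1c6=7.
Step 34. [r2c7∈{8}] r2c7 is down to just 8. So r2c7=8.
Step 35. [r5c7∈{3}] nothing but 3 survives at r5c7, so r5c7=3.
Step 36. [r5c6∈{6}] r5c6 has the single candidate 6 ⇒ r5c6=6.
Step 37. [r4c7∈{1}] r4c7 has the single candidate 1. So r4c7=1.
Step 38. [r9c6∈{3}] nothing but 3 survives at r9c6 ⇒ r9c6=3.
Step 39. [r9c2∈{2}] r9c2 is down to just 2 ⇒ r9c2=2.
Step 40. [r7c3∈{6}] r7c3 has the single candidate 6. So r7c3=6.
Step 41. [r5c2∈{9}] only 9 remains possible at r5c2 ⇒ r5c2=9.
Step 42. [r9c8∈{6}] r9c8 has the single candidate 6. So r9c8=6.
Step 43. [r1c7∈{6}] r1c7 has the single candidate 6 ⇒ r1c7=6.
Step 44. [r8c9∈{8}] only 8 remains possible at r8c9. So r8c9=8.
Step 45. [r6c7∈{7}] r6c7 has the single candidate 7, so r6c7=7.
Step 46. [r4c9∈{9}] r4c9 has the single candidate 9, so r4c9=9.
Step 47. [r2c4∈{5}] only 5 remains possible at r2c4 ⇒ r2c4=5.

Answer: 9 5 3 1 8 7 6 4 2 / 6 7 2 5 4 9 8 1 3 / 1 8 4 3 6 2 5 9 7 / 7 6 5 4 3 8 1 2 9 / 2 9 1 7 5 6 3 8 4 / 3 4 8 2 9 1 7 5 6 / 5 3 6 8 2 4 9 7 1 / 4 1 9 6 7 5 2 3 8 / 8 2 7 9 1 3 4 6 5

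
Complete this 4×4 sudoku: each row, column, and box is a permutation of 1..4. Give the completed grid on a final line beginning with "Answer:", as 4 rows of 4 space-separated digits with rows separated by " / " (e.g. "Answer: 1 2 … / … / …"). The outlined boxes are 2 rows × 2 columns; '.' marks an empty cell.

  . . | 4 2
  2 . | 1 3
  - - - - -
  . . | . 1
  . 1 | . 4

Step 1. [r4c1∈{3}] nothing but 3 survives at r4c1, so r4c1=3.
Step 2. [r3c2∈{2,4}] across col 2, 2 lands solely at r3c2, so r3c2=2.
Step 3. [r2c2∈{4}] r2c2 is down to just 4 ⇒ r2c2=4.
Step 4. [r3c3∈{3}] r3c3 is down to just 3, so r3c3=3.
Step 5. [r4c3∈{2}] r4c3 has the single candidate 2. So r4c3=2.
Step 6. [r3c1∈{4}] r3c1 is down to just 4 ⇒ r3c1=4.
Step 7. [r1c1∈{1}] r1c1 has the single candidate 1. So r1c1=1.
Step 8. [r1c2∈{3}] only 3 remains possible at r1c2 ⇒ r1c2=3.

Answer: 1 3 4 2 / 2 4 1 3 / 4 2 3 1 / 3 1 2 4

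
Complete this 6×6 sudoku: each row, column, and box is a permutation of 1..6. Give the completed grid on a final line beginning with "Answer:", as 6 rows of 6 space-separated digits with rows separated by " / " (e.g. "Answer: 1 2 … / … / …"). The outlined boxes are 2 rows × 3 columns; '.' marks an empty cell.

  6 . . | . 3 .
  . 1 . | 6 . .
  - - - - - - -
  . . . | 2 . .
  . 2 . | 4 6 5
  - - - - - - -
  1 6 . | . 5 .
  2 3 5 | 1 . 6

Step 1. [r2c1∈{3,4,5}] in row 2, 5 fits only at r2c1, so r2c1=5.
Step 2. [r1c2∈{4}] nothing but 4 survives at r1c2 ⇒ r1c2=4.
Step 3. [r5c6∈{2,3,4}] 2 has one home in row 5: r5c6 ⇒ r5c6=2.
Step 4. [r3c3∈{1,3,4,6}] 6 has one home in row 3: r3c3 ⇒ r3c3=6.
Step 5. [r2c5∈{2,4}] in col 5, 2 fits only at r2c5, so r2c5=2.
Step 6. [r4c1∈{3}] nothing but 3 survives at r4c1, so r4c1=3.
Step 7. [r3c5∈{1}] r3c5's peers cover all but 1, so r3c5=1.
Step 8. [r6c5∈{4}] r6c5's peers cover all but 4, so r6c5=4.
Step 9. [r1c4∈{5}] r1c4 has the single candidate 5, so r1c4=5.
Step 10. [r3c1∈{4}] r3c1 is down to just 4, so r3c1=4.
Step 11. [r3c2∈{5}] r3c2 has the single candidate 5 ⇒ r3c2=5.
Step 12. [r1c3∈{2}] nothing but 2 survives at r1c3. So r1c3=2.
Step 13. [r3c6∈{3}] r3c6 has the single candidate 3 ⇒ r3c6=3.
Step 14. [r1c6∈{1}] r1c6 is down to just 1, so r1c6=1.
Step 15. [r5c4∈{3}] r5c4's peers cover all but 3, so r5c4=3.
Step 16. [r4c3∈{1}] r4c3's peers cover all but 1 ⇒ r4c3=1.
Step 17. [r5c3∈{4}] r5c3's peers cover all but 4, so r5c3=4.
Step 18. [r2c6∈{4}] r2c6's peers cover all but 4, so r2c6=4.
Step 19. [r2c3∈{3}] only 3 remains possible at r2c3. So r2c3=3.

Answer: 6 4 2 5 3 1 / 5 1 3 6 2 4 / 4 5 6 2 1 3 / 3 2 1 4 6 5 / 1 6 4 3 5 2 / 2 3 5 1 4 6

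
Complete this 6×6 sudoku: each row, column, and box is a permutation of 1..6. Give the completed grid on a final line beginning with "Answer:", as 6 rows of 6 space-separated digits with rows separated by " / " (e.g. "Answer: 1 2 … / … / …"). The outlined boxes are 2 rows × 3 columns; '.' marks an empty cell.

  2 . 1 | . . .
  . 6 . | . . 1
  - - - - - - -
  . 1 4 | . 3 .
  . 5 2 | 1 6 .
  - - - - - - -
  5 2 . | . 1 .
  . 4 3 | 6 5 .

Step 1. [r1c5∈{4}] r1c5's peers cover all but 4, so r1c5=4.
Step 2. [r1c2∈{3}] r1c2 is down to just 3. So r1c2=3.
Step 3. [r2c4∈{2,3,5}] r2c4 is the only open cell in row 2 admitting 3. So r2c4=3.
Step 4. [r3c4∈{2,5}] across col 4, 2 lands solely at r3c4 ⇒ r3c4=2.
Step 5. [r5c6∈{3,4}] 3 has one home in row 5: r5c6 ⇒ r5c6=3.
Step 6. [r1c4∈{5}] r1c4's peers cover all but 5, so r1c4=5.
Step 7. [r6c1∈{1}] r6c1 is down to just 1 ⇒ r6c1=1.
Step 8. [r6c6∈{2}] r6c6 has the single candidate 2 ⇒ r6c6=2.
Step 9. [r4c6∈{4}] only 4 remains possible at r4c6. So r4c6=4.
Step 10. [r3c6∈{5}] r3c6's peers cover all but 5. So r3c6=5.
Step 11. [r2c3∈{5}] r2c3 has the single candidate 5. So r2c3=5.
Step 12. [r3c1∈{6}] r3c1 has the single candidate 6. So r3c1=6.
Step 13. [r5c3∈{6}] only 6 remains possible at r5c3. So r5c3=6.
Step 14. [r5c4∈{4}] r5c4's peers cover all but 4, so r5c4=4.
Step 15. [r4c1∈{3}] r4c1 is down to just 3, so r4c1=3.
Step 16. [r1c6∈{6}] only 6 remains possible at r1c6, so r1c6=6.
Step 17. [r2c1∈{4}] r2c1 is down to just 4, so r2c1=4.
Step 18. [r2c5∈{2}] r2c5 is down to just 2. So r2c5=2.

Answer: 2 3 1 5 4 6 / 4 6 5 3 2 1 / 6 1 4 2 3 5 / 3 5 2 1 6 4 / 5 2 6 4 1 3 / 1 4 3 6 5 2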